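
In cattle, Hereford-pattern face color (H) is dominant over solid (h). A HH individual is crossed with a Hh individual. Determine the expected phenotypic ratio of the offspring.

Punnett square for HH × Hh:
Offspring genotypes: 2 HH, 2 Hh
Hereford-pattern: 4, solid: 0
Ratio: all Hereford-pattern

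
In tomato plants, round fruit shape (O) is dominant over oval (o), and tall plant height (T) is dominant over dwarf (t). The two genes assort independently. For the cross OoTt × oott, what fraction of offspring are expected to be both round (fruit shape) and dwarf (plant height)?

Dihybrid cross OoTt × oott — consider each gene separately:
fruit shape: Oo × oo → 2 Oo, 2 oo → 2 O_ : 2 oo (out of 4)
plant height: Tt × tt → 2 Tt, 2 tt → 2 T_ : 2 tt (out of 4)
Looking for: round (O_) and dwarf (tt)
P(round) = 2/4, P(dwarf) = 2/4
P(both) = 2/4 × 2/4 = 4/16 = 1/4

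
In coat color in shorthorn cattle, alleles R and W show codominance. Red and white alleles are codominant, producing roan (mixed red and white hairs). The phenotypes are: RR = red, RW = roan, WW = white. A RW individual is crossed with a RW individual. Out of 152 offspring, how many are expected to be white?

Punnett square for RW × RW:
Offspring genotypes: 1 RR, 2 RW, 1 WW
Phenotype counts: 1 red, 2 roan, 1 white
white: 1 out of 4 → fraction 1/4
Expected count = 1/4 × 152 = 38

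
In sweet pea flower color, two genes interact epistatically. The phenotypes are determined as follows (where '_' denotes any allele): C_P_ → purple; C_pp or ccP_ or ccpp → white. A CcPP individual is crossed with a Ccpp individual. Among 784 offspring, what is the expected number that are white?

Cross: CcPP × Ccpp — consider each gene separately:
C gene: Cc × Cc → 1 CC, 2 Cc, 1 cc → 3 C_ : 1 cc (out of 4)
P gene: PP × pp → 4 Pp → 4 P_ (out of 4)
Genotype classes (out of 4 × 4 = 16): C_P_ = 3×4 = 12; ccP_ = 1×4 = 4
Apply the phenotype rules: C_P_ (12) → purple; ccP_ (4) → white
Phenotype counts (out of 16): 12 purple, 4 white
white: 4 out of 16 → fraction 1/4
Expected count = 1/4 × 784 = 196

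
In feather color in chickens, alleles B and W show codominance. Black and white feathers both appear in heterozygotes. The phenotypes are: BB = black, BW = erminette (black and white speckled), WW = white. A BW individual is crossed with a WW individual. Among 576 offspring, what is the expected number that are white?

Punnett square for BW × WW:
Offspring genotypes: 2 BW, 2 WW
Phenotype counts: 2 erminette (black and white speckled), 2 white
white: 2 out of 4 → fraction 1/2
Expected count = 1/2 × 576 = 288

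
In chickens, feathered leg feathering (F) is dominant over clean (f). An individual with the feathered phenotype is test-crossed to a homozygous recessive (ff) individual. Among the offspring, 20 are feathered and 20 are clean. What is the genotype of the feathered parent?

Test cross: ? × ff
Offspring: 20 feathered, 20 clean — approximately 1:1.
A 1:1 ratio in a test cross indicates the unknown parent is heterozygous (Ff).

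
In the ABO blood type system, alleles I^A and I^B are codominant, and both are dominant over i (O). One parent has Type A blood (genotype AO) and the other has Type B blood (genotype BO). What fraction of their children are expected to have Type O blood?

Cross: AO × BO
Possible offspring genotypes: 1 AB, 1 AO, 1 BO, 1 OO
Blood type counts: 1 Type AB, 1 Type A, 1 Type B, 1 Type O
Probability of Type O: 1/4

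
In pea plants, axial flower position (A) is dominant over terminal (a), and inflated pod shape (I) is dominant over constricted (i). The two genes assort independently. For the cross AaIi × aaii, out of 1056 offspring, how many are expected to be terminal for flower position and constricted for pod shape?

Dihybrid cross AaIi × aaii — consider each gene separately:
flower position: Aa × aa → 2 Aa, 2 aa → 2 A_ : 2 aa (out of 4)
pod shape: Ii × ii → 2 Ii, 2 ii → 2 I_ : 2 ii (out of 4)
Looking for: terminal (aa) and constricted (ii)
P(terminal) = 2/4, P(constricted) = 2/4
P(both) = 2/4 × 2/4 = 4/16 = 1/4
Expected count = 1/4 × 1056 = 264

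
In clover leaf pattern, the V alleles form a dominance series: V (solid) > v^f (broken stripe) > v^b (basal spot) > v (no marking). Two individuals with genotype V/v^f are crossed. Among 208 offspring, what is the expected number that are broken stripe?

Cross: V/v^f × V/v^f
Allele dominance: V > v^f > v^b > v
Offspring genotypes: 1 V/V, 2 V/v^f, 1 v^f/v^f
Phenotype counts: 3 solid, 1 broken stripe
broken stripe: 1 out of 4 → fraction 1/4
Expected count = 1/4 × 208 = 52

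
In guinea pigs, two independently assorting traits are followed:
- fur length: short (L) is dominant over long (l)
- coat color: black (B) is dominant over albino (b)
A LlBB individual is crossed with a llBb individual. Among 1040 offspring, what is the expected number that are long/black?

Dihybrid cross LlBB × llBb — consider each gene separately:
fur length: Ll × ll → 2 Ll, 2 ll → 2 L_ : 2 ll (out of 4)
coat color: BB × Bb → 2 BB, 2 Bb → 4 B_ (out of 4)
Combine (counts out of 4 × 4 = 16): short/black (L_B_) = 2×4 = 8; long/black (llB_) = 2×4 = 8
Phenotype counts (out of 16): 8 short/black, 8 long/black
long/black: 8 out of 16 → fraction 1/2
Expected count = 1/2 × 1040 = 520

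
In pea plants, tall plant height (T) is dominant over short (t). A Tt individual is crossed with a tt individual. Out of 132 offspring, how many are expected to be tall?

Punnett square for Tt × tt:
Offspring genotypes: 2 Tt, 2 tt
tall: 2, short: 2
tall: 2 out of 4 → fraction 1/2
Expected count = 1/2 × 132 = 66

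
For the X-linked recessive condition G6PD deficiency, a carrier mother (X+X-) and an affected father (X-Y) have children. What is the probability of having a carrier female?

Cross: X+X- × X-Y
Offspring: 1 X+X-, 1 X+Y, 1 X-X-, 1 X-Y
Probability of a carrier female: 1/4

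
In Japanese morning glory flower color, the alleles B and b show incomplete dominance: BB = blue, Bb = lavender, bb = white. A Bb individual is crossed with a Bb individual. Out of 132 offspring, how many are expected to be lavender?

Punnett square for Bb × Bb:
Offspring genotypes: 1 BB, 2 Bb, 1 bb
Phenotype counts: 1 blue, 2 lavender, 1 white
lavender: 2 out of 4 → fraction 1/2
Expected count = 1/2 × 132 = 66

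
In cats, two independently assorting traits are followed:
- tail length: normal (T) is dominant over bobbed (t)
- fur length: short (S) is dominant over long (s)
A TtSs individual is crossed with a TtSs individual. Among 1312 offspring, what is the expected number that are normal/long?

Dihybrid cross TtSs × TtSs — consider each gene separately:
tail length: Tt × Tt → 1 TT, 2 Tt, 1 tt → 3 T_ : 1 tt (out of 4)
fur length: Ss × Ss → 1 SS, 2 Ss, 1 ss → 3 S_ : 1 ss (out of 4)
Combine (counts out of 4 × 4 = 16): normal/short (T_S_) = 3×3 = 9; normal/long (T_ss) = 3×1 = 3; bobbed/short (ttS_) = 1×3 = 3; bobbed/long (ttss) = 1×1 = 1
Phenotype counts (out of 16): 9 normal/short, 3 normal/long, 3 bobbed/short, 1 bobbed/long
normal/long: 3 out of 16 → fraction 3/16
Expected count = 3/16 × 1312 = 246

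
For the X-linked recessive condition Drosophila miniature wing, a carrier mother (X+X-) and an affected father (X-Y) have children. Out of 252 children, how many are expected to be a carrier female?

Cross: X+X- × X-Y
Offspring: 1 X+X-, 1 X+Y, 1 X-X-, 1 X-Y
Probability of a carrier female: 1/4
Expected count = 1/4 × 252 = 63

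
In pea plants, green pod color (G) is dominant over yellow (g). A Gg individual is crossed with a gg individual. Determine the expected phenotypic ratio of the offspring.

Punnett square for Gg × gg:
Offspring genotypes: 2 Gg, 2 gg
green: 2, yellow: 2
Ratio: 1:1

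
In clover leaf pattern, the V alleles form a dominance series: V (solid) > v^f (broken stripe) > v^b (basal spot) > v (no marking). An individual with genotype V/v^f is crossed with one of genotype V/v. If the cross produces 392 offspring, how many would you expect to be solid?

Cross: V/v^f × V/v
Allele dominance: V > v^f > v^b > v
Offspring genotypes: 1 V/V, 1 V/v, 1 V/v^f, 1 v^f/v
Phenotype counts: 3 solid, 1 broken stripe
solid: 3 out of 4 → fraction 3/4
Expected count = 3/4 × 392 = 294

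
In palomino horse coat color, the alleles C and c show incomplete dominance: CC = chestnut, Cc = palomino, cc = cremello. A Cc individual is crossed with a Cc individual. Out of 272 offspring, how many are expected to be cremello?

Punnett square for Cc × Cc:
Offspring genotypes: 1 CC, 2 Cc, 1 cc
Phenotype counts: 1 chestnut, 2 palomino, 1 cremello
cremello: 1 out of 4 → fraction 1/4
Expected count = 1/4 × 272 = 68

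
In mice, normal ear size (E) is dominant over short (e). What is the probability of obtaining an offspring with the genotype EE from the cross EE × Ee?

Punnett square for EE × Ee:
Offspring genotypes: 2 EE, 2 Ee
Total offspring: 4
Count with target: 2
Probability: 2/4 = 1/2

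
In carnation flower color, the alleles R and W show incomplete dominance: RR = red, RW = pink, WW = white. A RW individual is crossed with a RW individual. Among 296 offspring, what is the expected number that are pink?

Punnett square for RW × RW:
Offspring genotypes: 1 RR, 2 RW, 1 WW
Phenotype counts: 1 red, 2 pink, 1 white
pink: 2 out of 4 → fraction 1/2
Expected count = 1/2 × 296 = 148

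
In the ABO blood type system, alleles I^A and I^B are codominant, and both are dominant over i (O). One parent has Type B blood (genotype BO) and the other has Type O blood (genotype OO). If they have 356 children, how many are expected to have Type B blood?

Cross: BO × OO
Possible offspring genotypes: 2 BO, 2 OO
Blood type counts: 2 Type B, 2 Type O
Probability of Type B: 2/4 = 1/2
Expected count = 1/2 × 356 = 178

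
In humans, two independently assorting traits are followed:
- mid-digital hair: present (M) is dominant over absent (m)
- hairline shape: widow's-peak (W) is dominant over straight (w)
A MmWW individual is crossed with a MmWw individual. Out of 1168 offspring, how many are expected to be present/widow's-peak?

Dihybrid cross MmWW × MmWw — consider each gene separately:
mid-digital hair: Mm × Mm → 1 MM, 2 Mm, 1 mm → 3 M_ : 1 mm (out of 4)
hairline shape: WW × Ww → 2 WW, 2 Ww → 4 W_ (out of 4)
Combine (counts out of 4 × 4 = 16): present/widow's-peak (M_W_) = 3×4 = 12; absent/widow's-peak (mmW_) = 1×4 = 4
Phenotype counts (out of 16): 12 present/widow's-peak, 4 absent/widow's-peak
present/widow's-peak: 12 out of 16 → fraction 3/4
Expected count = 3/4 × 1168 = 876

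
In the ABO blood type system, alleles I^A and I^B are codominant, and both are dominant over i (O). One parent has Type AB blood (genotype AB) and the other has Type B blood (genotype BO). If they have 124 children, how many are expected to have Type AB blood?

Cross: AB × BO
Possible offspring genotypes: 1 AB, 1 AO, 1 BB, 1 BO
Blood type counts: 1 Type AB, 1 Type A, 2 Type B
Probability of Type AB: 1/4
Expected count = 1/4 × 124 = 31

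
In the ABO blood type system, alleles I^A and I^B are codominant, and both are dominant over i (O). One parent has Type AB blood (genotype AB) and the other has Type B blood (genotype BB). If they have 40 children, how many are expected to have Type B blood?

Cross: AB × BB
Possible offspring genotypes: 2 AB, 2 BB
Blood type counts: 2 Type AB, 2 Type B
Probability of Type B: 2/4 = 1/2
Expected count = 1/2 × 40 = 20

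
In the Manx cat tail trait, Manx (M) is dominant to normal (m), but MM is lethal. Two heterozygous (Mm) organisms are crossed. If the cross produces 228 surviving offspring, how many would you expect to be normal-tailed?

Cross: Mm × Mm
Punnett square offspring (before lethality): 1 MM, 2 Mm, 1 mm
The MM genotype is lethal (embryos die); surviving offspring: 2 Mm, 1 mm
normal-tailed: 1 out of 3 → fraction 1/3
Expected count = 1/3 × 228 = 76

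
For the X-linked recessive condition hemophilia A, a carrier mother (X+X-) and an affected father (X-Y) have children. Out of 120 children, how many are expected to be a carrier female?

Cross: X+X- × X-Y
Offspring: 1 X+X-, 1 X+Y, 1 X-X-, 1 X-Y
Probability of a carrier female: 1/4
Expected count = 1/4 × 120 = 30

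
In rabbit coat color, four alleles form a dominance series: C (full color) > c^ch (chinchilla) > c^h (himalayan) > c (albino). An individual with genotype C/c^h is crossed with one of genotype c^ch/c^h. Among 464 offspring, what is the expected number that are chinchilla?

Cross: C/c^h × c^ch/c^h
Allele dominance: C > c^ch > c^h > c
Offspring genotypes: 1 C/c^ch, 1 C/c^h, 1 c^ch/c^h, 1 c^h/c^h
Phenotype counts: 2 full color, 1 chinchilla, 1 himalayan
chinchilla: 1 out of 4 → fraction 1/4
Expected count = 1/4 × 464 = 116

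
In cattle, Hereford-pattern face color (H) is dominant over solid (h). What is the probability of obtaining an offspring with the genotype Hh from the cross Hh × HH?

Punnett square for Hh × HH:
Offspring genotypes: 2 HH, 2 Hh
Total offspring: 4
Count with target: 2
Probability: 2/4 = 1/2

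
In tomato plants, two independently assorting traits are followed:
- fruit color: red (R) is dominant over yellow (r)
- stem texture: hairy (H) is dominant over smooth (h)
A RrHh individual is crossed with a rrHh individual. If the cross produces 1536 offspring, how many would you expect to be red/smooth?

Dihybrid cross RrHh × rrHh — consider each gene separately:
fruit color: Rr × rr → 2 Rr, 2 rr → 2 R_ : 2 rr (out of 4)
stem texture: Hh × Hh → 1 HH, 2 Hh, 1 hh → 3 H_ : 1 hh (out of 4)
Combine (counts out of 4 × 4 = 16): red/hairy (R_H_) = 2×3 = 6; red/smooth (R_hh) = 2×1 = 2; yellow/hairy (rrH_) = 2×3 = 6; yellow/smooth (rrhh) = 2×1 = 2
Phenotype counts (out of 16): 6 red/hairy, 2 red/smooth, 6 yellow/hairy, 2 yellow/smooth
red/smooth: 2 out of 16 → fraction 1/8
Expected count = 1/8 × 1536 = 192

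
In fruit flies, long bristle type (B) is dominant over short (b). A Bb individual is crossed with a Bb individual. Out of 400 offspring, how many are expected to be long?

Punnett square for Bb × Bb:
Offspring genotypes: 1 BB, 2 Bb, 1 bb
long: 3, short: 1
long: 3 out of 4 → fraction 3/4
Expected count = 3/4 × 400 = 300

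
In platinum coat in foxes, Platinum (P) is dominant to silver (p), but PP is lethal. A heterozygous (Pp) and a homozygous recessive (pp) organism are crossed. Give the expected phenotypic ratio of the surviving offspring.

Cross: Pp × pp
Punnett square offspring (before lethality): 2 Pp, 2 pp
No PP offspring are produced in this cross.
Ratio: 1 platinum : 1 silver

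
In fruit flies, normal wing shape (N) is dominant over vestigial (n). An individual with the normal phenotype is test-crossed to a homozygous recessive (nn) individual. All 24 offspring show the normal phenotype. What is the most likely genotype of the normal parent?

Test cross: ? × nn
All offspring are normal.
If the unknown parent were heterozygous (Nn), about half of 24 offspring would be vestigial; none are. The unknown parent is most likely homozygous dominant (NN).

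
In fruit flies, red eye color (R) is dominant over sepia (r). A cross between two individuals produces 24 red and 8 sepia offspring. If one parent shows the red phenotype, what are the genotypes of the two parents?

Observed offspring: 24 red, 8 sepia
The observed ratio simplifies to 3:1. Sepia (rr) offspring appear, so each parent must contribute one r allele. The parent stated to show red carries R, so it is Rr. The other parent is then either Rr or rr: Rr × rr would give a 1:1 split, whereas Rr × Rr gives 3:1 — matching the data. So both parents are heterozygous (Rr × Rr).
Parent genotypes: Rr × Rr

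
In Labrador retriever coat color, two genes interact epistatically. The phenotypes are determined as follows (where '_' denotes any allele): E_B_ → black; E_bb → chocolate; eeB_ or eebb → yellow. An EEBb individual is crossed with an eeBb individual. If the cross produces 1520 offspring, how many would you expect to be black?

Cross: EEBb × eeBb — consider each gene separately:
E gene: EE × ee → 4 Ee → 4 E_ (out of 4)
B gene: Bb × Bb → 1 BB, 2 Bb, 1 bb → 3 B_ : 1 bb (out of 4)
Genotype classes (out of 4 × 4 = 16): E_B_ = 4×3 = 12; E_bb = 4×1 = 4
Apply the phenotype rules: E_B_ (12) → black; E_bb (4) → chocolate
Phenotype counts (out of 16): 12 black, 4 chocolate
black: 12 out of 16 → fraction 3/4
Expected count = 3/4 × 1520 = 1140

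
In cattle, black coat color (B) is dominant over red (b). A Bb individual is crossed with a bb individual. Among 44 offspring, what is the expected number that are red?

Punnett square for Bb × bb:
Offspring genotypes: 2 Bb, 2 bb
black: 2, red: 2
red: 2 out of 4 → fraction 1/2
Expected count = 1/2 × 44 = 22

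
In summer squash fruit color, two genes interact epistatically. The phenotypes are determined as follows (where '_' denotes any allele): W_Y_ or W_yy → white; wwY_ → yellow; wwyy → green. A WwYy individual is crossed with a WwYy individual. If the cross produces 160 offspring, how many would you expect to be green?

Cross: WwYy × WwYy — consider each gene separately:
W gene: Ww × Ww → 1 WW, 2 Ww, 1 ww → 3 W_ : 1 ww (out of 4)
Y gene: Yy × Yy → 1 YY, 2 Yy, 1 yy → 3 Y_ : 1 yy (out of 4)
Genotype classes (out of 4 × 4 = 16): W_Y_ = 3×3 = 9; W_yy = 3×1 = 3; wwY_ = 1×3 = 3; wwyy = 1×1 = 1
Apply the phenotype rules: W_Y_ (9) + W_yy (3) → white; wwY_ (3) → yellow; wwyy (1) → green
Phenotype counts (out of 16): 12 white, 3 yellow, 1 green
green: 1 out of 16 → fraction 1/16
Expected count = 1/16 × 160 = 10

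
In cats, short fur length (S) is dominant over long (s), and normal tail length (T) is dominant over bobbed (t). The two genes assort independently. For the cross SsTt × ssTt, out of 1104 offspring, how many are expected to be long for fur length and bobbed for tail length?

Dihybrid cross SsTt × ssTt — consider each gene separately:
fur length: Ss × ss → 2 Ss, 2 ss → 2 S_ : 2 ss (out of 4)
tail length: Tt × Tt → 1 TT, 2 Tt, 1 tt → 3 T_ : 1 tt (out of 4)
Looking for: long (ss) and bobbed (tt)
P(long) = 2/4, P(bobbed) = 1/4
P(both) = 2/4 × 1/4 = 2/16 = 1/8
Expected count = 1/8 × 1104 = 138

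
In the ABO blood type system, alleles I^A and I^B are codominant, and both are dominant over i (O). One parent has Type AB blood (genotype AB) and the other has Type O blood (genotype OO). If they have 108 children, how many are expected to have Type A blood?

Cross: AB × OO
Possible offspring genotypes: 2 AO, 2 BO
Blood type counts: 2 Type A, 2 Type B
Probability of Type A: 2/4 = 1/2
Expected count = 1/2 × 108 = 54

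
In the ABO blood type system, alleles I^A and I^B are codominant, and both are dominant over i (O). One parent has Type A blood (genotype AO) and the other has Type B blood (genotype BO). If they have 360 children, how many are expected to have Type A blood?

Cross: AO × BO
Possible offspring genotypes: 1 AB, 1 AO, 1 BO, 1 OO
Blood type counts: 1 Type AB, 1 Type A, 1 Type B, 1 Type O
Probability of Type A: 1/4
Expected count = 1/4 × 360 = 90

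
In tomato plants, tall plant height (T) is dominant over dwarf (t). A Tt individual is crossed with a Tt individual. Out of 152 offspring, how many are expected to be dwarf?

Punnett square for Tt × Tt:
Offspring genotypes: 1 TT, 2 Tt, 1 tt
tall: 3, dwarf: 1
dwarf: 1 out of 4 → fraction 1/4
Expected count = 1/4 × 152 = 38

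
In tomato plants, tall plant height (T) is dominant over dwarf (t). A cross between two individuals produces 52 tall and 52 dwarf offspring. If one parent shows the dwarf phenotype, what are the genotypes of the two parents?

Observed offspring: 52 tall, 52 dwarf
The observed ratio simplifies to 1:1. One parent shows dwarf, so its genotype must be tt. A 1:1 offspring split requires the other parent to be heterozygous (Tt).
Parent genotypes: tt × Tt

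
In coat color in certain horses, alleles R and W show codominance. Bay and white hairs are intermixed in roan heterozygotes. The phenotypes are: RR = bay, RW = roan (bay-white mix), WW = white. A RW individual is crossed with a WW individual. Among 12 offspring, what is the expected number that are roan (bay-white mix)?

Punnett square for RW × WW:
Offspring genotypes: 2 RW, 2 WW
Phenotype counts: 2 roan (bay-white mix), 2 white
roan (bay-white mix): 2 out of 4 → fraction 1/2
Expected count = 1/2 × 12 = 6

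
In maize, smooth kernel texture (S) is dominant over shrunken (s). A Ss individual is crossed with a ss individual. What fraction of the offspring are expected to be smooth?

Punnett square for Ss × ss:
Offspring genotypes: 2 Ss, 2 ss
smooth: 2, shrunken: 2
smooth: 2 out of 4
Probability: 2/4 = 1/2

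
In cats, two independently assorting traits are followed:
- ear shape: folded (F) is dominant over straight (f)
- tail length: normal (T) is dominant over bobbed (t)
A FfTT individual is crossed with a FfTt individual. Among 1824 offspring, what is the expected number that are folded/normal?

Dihybrid cross FfTT × FfTt — consider each gene separately:
ear shape: Ff × Ff → 1 FF, 2 Ff, 1 ff → 3 F_ : 1 ff (out of 4)
tail length: TT × Tt → 2 TT, 2 Tt → 4 T_ (out of 4)
Combine (counts out of 4 × 4 = 16): folded/normal (F_T_) = 3×4 = 12; straight/normal (ffT_) = 1×4 = 4
Phenotype counts (out of 16): 12 folded/normal, 4 straight/normal
folded/normal: 12 out of 16 → fraction 3/4
Expected count = 3/4 × 1824 = 1368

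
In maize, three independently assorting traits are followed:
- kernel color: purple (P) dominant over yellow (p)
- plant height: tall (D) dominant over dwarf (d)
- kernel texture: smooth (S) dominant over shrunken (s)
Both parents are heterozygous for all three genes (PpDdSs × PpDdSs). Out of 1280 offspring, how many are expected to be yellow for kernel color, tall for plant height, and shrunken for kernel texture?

Trihybrid cross: PpDdSs × PpDdSs
Each trait segregates independently with a 3:1 phenotypic ratio, so each gene contributes 3/4 (dominant) or 1/4 (recessive).
Target: yellow (kernel color), tall (plant height), shrunken (kernel texture)
Probability = product of independent per-trait probabilities
= 1/4 × 3/4 × 1/4 = 3/64
Expected count = 3/64 × 1280 = 60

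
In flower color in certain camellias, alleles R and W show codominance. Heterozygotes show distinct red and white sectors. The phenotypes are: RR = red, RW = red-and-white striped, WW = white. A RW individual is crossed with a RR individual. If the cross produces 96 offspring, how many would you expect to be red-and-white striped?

Punnett square for RW × RR:
Offspring genotypes: 2 RR, 2 RW
Phenotype counts: 2 red, 2 red-and-white striped
red-and-white striped: 2 out of 4 → fraction 1/2
Expected count = 1/2 × 96 = 48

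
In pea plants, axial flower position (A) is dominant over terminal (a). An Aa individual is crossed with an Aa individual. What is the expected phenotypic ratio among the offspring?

Punnett square for Aa × Aa:
Offspring genotypes: 1 AA, 2 Aa, 1 aa
axial: 3, terminal: 1
Ratio: 3:1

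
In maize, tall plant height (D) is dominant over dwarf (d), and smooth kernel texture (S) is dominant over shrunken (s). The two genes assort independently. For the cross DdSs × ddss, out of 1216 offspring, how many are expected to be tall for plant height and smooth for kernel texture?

Dihybrid cross DdSs × ddss — consider each gene separately:
plant height: Dd × dd → 2 Dd, 2 dd → 2 D_ : 2 dd (out of 4)
kernel texture: Ss × ss → 2 Ss, 2 ss → 2 S_ : 2 ss (out of 4)
Looking for: tall (D_) and smooth (S_)
P(tall) = 2/4, P(smooth) = 2/4
P(both) = 2/4 × 2/4 = 4/16 = 1/4
Expected count = 1/4 × 1216 = 304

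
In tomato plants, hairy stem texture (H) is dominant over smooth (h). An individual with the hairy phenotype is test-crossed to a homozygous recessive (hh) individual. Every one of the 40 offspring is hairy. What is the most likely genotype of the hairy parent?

Test cross: ? × hh
All offspring are hairy.
If the unknown parent were heterozygous (Hh), about half of 40 offspring would be smooth; none are. The unknown parent is most likely homozygous dominant (HH).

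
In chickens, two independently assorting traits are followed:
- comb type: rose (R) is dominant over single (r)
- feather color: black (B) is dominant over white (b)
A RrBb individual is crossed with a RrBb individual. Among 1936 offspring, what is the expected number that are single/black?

Dihybrid cross RrBb × RrBb — consider each gene separately:
comb type: Rr × Rr → 1 RR, 2 Rr, 1 rr → 3 R_ : 1 rr (out of 4)
feather color: Bb × Bb → 1 BB, 2 Bb, 1 bb → 3 B_ : 1 bb (out of 4)
Combine (counts out of 4 × 4 = 16): rose/black (R_B_) = 3×3 = 9; rose/white (R_bb) = 3×1 = 3; single/black (rrB_) = 1×3 = 3; single/white (rrbb) = 1×1 = 1
Phenotype counts (out of 16): 9 rose/black, 3 rose/white, 3 single/black, 1 single/white
single/black: 3 out of 16 → fraction 3/16
Expected count = 3/16 × 1936 = 363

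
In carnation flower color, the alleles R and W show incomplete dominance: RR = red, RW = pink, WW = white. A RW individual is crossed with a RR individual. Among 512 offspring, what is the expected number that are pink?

Punnett square for RW × RR:
Offspring genotypes: 2 RR, 2 RW
Phenotype counts: 2 red, 2 pink
pink: 2 out of 4 → fraction 1/2
Expected count = 1/2 × 512 = 256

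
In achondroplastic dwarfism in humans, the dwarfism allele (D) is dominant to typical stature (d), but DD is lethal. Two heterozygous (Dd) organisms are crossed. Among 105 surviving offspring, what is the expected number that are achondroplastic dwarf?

Cross: Dd × Dd
Punnett square offspring (before lethality): 1 DD, 2 Dd, 1 dd
The DD genotype is lethal (embryos die); surviving offspring: 2 Dd, 1 dd
achondroplastic dwarf: 2 out of 3 → fraction 2/3
Expected count = 2/3 × 105 = 70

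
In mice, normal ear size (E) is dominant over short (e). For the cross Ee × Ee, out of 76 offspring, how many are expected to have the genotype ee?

Punnett square for Ee × Ee:
Offspring genotypes: 1 EE, 2 Ee, 1 ee
Total offspring: 4
Count with target: 1
Probability: 1/4
Expected count = 1/4 × 76 = 19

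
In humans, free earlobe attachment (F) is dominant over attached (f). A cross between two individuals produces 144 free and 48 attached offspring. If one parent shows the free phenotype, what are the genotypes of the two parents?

Observed offspring: 144 free, 48 attached
The observed ratio simplifies to 3:1. Attached (ff) offspring appear, so each parent must contribute one f allele. The parent stated to show free carries F, so it is Ff. The other parent is then either Ff or ff: Ff × ff would give a 1:1 split, whereas Ff × Ff gives 3:1 — matching the data. So both parents are heterozygous (Ff × Ff).
Parent genotypes: Ff × Ff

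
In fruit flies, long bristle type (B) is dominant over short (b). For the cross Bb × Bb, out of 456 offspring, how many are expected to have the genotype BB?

Punnett square for Bb × Bb:
Offspring genotypes: 1 BB, 2 Bb, 1 bb
Total offspring: 4
Count with target: 1
Probability: 1/4
Expected count = 1/4 × 456 = 114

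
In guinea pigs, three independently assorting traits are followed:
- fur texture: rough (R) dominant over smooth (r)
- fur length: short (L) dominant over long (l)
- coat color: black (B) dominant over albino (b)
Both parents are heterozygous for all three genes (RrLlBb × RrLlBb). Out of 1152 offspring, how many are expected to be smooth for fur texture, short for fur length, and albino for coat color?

Trihybrid cross: RrLlBb × RrLlBb
Each trait segregates independently with a 3:1 phenotypic ratio, so each gene contributes 3/4 (dominant) or 1/4 (recessive).
Target: smooth (fur texture), short (fur length), albino (coat color)
Probability = product of independent per-trait probabilities
= 1/4 × 3/4 × 1/4 = 3/64
Expected count = 3/64 × 1152 = 54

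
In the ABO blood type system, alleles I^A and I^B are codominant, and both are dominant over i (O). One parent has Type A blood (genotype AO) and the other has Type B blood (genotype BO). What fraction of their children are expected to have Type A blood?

Cross: AO × BO
Possible offspring genotypes: 1 AB, 1 AO, 1 BO, 1 OO
Blood type counts: 1 Type AB, 1 Type A, 1 Type B, 1 Type O
Probability of Type A: 1/4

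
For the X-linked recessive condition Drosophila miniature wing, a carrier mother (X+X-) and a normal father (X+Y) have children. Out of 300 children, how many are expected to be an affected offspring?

Cross: X+X- × X+Y
Offspring: 1 X+X+, 1 X+Y, 1 X+X-, 1 X-Y
Probability of an affected offspring: 1/4
Expected count = 1/4 × 300 = 75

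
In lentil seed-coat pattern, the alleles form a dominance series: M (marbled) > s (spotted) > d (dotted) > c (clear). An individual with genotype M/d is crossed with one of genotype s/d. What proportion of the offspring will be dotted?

Cross: M/d × s/d
Allele dominance: M > s > d > c
Offspring genotypes: 1 M/s, 1 M/d, 1 s/d, 1 d/d
Phenotype counts: 2 marbled, 1 spotted, 1 dotted
dotted: 1 out of 4
Probability: 1/4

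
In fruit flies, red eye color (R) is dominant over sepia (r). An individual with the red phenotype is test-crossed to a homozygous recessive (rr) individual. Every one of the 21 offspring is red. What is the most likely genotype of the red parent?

Test cross: ? × rr
All offspring are red.
If the unknown parent were heterozygous (Rr), about half of 21 offspring would be sepia; none are. The unknown parent is most likely homozygous dominant (RR).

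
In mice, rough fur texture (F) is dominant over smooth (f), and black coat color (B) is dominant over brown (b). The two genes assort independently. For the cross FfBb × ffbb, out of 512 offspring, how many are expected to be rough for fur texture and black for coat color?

Dihybrid cross FfBb × ffbb — consider each gene separately:
fur texture: Ff × ff → 2 Ff, 2 ff → 2 F_ : 2 ff (out of 4)
coat color: Bb × bb → 2 Bb, 2 bb → 2 B_ : 2 bb (out of 4)
Looking for: rough (F_) and black (B_)
P(rough) = 2/4, P(black) = 2/4
P(both) = 2/4 × 2/4 = 4/16 = 1/4
Expected count = 1/4 × 512 = 128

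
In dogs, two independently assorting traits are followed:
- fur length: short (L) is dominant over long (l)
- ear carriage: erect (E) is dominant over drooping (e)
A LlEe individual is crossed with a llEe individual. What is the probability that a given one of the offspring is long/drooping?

Dihybrid cross LlEe × llEe — consider each gene separately:
fur length: Ll × ll → 2 Ll, 2 ll → 2 L_ : 2 ll (out of 4)
ear carriage: Ee × Ee → 1 EE, 2 Ee, 1 ee → 3 E_ : 1 ee (out of 4)
Combine (counts out of 4 × 4 = 16): short/erect (L_E_) = 2×3 = 6; short/drooping (L_ee) = 2×1 = 2; long/erect (llE_) = 2×3 = 6; long/drooping (llee) = 2×1 = 2
Phenotype counts (out of 16): 6 short/erect, 2 short/drooping, 6 long/erect, 2 long/drooping
long/drooping: 2 out of 16
Probability: 2/16 = 1/8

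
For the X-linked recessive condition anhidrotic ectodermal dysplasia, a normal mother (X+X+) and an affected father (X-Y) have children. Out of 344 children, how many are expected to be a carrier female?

Cross: X+X+ × X-Y
Offspring: 2 X+X-, 2 X+Y
Probability of a carrier female: 2/4 = 1/2
Expected count = 1/2 × 344 = 172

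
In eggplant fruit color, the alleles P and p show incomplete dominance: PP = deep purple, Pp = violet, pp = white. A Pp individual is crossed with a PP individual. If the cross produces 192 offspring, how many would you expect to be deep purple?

Punnett square for Pp × PP:
Offspring genotypes: 2 PP, 2 Pp
Phenotype counts: 2 deep purple, 2 violet
deep purple: 2 out of 4 → fraction 1/2
Expected count = 1/2 × 192 = 96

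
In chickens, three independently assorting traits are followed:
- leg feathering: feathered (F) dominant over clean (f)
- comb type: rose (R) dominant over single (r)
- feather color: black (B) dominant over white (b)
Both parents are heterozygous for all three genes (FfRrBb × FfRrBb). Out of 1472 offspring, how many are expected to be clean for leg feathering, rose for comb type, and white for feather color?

Trihybrid cross: FfRrBb × FfRrBb
Each trait segregates independently with a 3:1 phenotypic ratio, so each gene contributes 3/4 (dominant) or 1/4 (recessive).
Target: clean (leg feathering), rose (comb type), white (feather color)
Probability = product of independent per-trait probabilities
= 1/4 × 3/4 × 1/4 = 3/64
Expected count = 3/64 × 1472 = 69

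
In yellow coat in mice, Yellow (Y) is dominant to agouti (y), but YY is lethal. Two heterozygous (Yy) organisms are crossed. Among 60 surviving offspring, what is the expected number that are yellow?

Cross: Yy × Yy
Punnett square offspring (before lethality): 1 YY, 2 Yy, 1 yy
The YY genotype is lethal (embryos die); surviving offspring: 2 Yy, 1 yy
yellow: 2 out of 3 → fraction 2/3
Expected count = 2/3 × 60 = 40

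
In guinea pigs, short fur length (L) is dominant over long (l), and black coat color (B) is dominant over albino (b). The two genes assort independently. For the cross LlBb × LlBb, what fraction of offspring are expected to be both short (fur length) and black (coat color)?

Dihybrid cross LlBb × LlBb — consider each gene separately:
fur length: Ll × Ll → 1 LL, 2 Ll, 1 ll → 3 L_ : 1 ll (out of 4)
coat color: Bb × Bb → 1 BB, 2 Bb, 1 bb → 3 B_ : 1 bb (out of 4)
Looking for: short (L_) and black (B_)
P(short) = 3/4, P(black) = 3/4
P(both) = 3/4 × 3/4 = 9/16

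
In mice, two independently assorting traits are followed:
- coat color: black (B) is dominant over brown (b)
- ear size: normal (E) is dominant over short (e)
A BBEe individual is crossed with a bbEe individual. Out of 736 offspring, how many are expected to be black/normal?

Dihybrid cross BBEe × bbEe — consider each gene separately:
coat color: BB × bb → 4 Bb → 4 B_ (out of 4)
ear size: Ee × Ee → 1 EE, 2 Ee, 1 ee → 3 E_ : 1 ee (out of 4)
Combine (counts out of 4 × 4 = 16): black/normal (B_E_) = 4×3 = 12; black/short (B_ee) = 4×1 = 4
Phenotype counts (out of 16): 12 black/normal, 4 black/short
black/normal: 12 out of 16 → fraction 3/4
Expected count = 3/4 × 736 = 552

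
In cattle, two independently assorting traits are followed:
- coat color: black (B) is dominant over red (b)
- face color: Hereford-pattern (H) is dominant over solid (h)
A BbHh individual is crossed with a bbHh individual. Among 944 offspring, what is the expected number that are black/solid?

Dihybrid cross BbHh × bbHh — consider each gene separately:
coat color: Bb × bb → 2 Bb, 2 bb → 2 B_ : 2 bb (out of 4)
face color: Hh × Hh → 1 HH, 2 Hh, 1 hh → 3 H_ : 1 hh (out of 4)
Combine (counts out of 4 × 4 = 16): black/Hereford-pattern (B_H_) = 2×3 = 6; black/solid (B_hh) = 2×1 = 2; red/Hereford-pattern (bbH_) = 2×3 = 6; red/solid (bbhh) = 2×1 = 2
Phenotype counts (out of 16): 6 black/Hereford-pattern, 2 black/solid, 6 red/Hereford-pattern, 2 red/solid
black/solid: 2 out of 16 → fraction 1/8
Expected count = 1/8 × 944 = 118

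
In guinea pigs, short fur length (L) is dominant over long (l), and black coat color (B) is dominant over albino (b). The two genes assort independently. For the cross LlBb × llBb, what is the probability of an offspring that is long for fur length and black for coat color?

Dihybrid cross LlBb × llBb — consider each gene separately:
fur length: Ll × ll → 2 Ll, 2 ll → 2 L_ : 2 ll (out of 4)
coat color: Bb × Bb → 1 BB, 2 Bb, 1 bb → 3 B_ : 1 bb (out of 4)
Looking for: long (ll) and black (B_)
P(long) = 2/4, P(black) = 3/4
P(both) = 2/4 × 3/4 = 6/16 = 3/8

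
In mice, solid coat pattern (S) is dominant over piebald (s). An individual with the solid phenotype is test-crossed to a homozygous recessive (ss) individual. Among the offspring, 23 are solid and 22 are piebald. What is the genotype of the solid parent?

Test cross: ? × ss
Offspring: 23 solid, 22 piebald — approximately 1:1.
A 1:1 ratio in a test cross indicates the unknown parent is heterozygous (Ss).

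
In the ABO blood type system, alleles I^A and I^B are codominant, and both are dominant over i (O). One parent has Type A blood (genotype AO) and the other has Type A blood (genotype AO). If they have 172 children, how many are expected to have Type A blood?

Cross: AO × AO
Possible offspring genotypes: 1 AA, 2 AO, 1 OO
Blood type counts: 3 Type A, 1 Type O
Probability of Type A: 3/4
Expected count = 3/4 × 172 = 129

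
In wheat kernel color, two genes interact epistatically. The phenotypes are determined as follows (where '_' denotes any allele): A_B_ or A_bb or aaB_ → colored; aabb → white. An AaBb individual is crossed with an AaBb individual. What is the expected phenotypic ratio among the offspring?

Cross: AaBb × AaBb — consider each gene separately:
A gene: Aa × Aa → 1 AA, 2 Aa, 1 aa → 3 A_ : 1 aa (out of 4)
B gene: Bb × Bb → 1 BB, 2 Bb, 1 bb → 3 B_ : 1 bb (out of 4)
Genotype classes (out of 4 × 4 = 16): A_B_ = 3×3 = 9; A_bb = 3×1 = 3; aaB_ = 1×3 = 3; aabb = 1×1 = 1
Apply the phenotype rules: A_B_ (9) + A_bb (3) + aaB_ (3) → colored; aabb (1) → white
Phenotype counts (out of 16): 15 colored, 1 white
Ratio: 15 colored : 1 white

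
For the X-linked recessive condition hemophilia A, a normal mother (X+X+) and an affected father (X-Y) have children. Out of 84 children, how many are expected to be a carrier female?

Cross: X+X+ × X-Y
Offspring: 2 X+X-, 2 X+Y
Probability of a carrier female: 2/4 = 1/2
Expected count = 1/2 × 84 = 42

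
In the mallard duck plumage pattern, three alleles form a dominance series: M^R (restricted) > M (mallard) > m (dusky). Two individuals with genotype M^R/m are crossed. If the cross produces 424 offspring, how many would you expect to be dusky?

Cross: M^R/m × M^R/m
Allele dominance: M^R > M > m
Offspring genotypes: 1 M^R/M^R, 2 M^R/m, 1 m/m
Phenotype counts: 3 restricted, 1 dusky
dusky: 1 out of 4 → fraction 1/4
Expected count = 1/4 × 424 = 106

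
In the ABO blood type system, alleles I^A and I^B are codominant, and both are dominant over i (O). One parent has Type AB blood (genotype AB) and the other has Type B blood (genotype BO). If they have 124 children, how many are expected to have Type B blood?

Cross: AB × BO
Possible offspring genotypes: 1 AB, 1 AO, 1 BB, 1 BO
Blood type counts: 1 Type AB, 1 Type A, 2 Type B
Probability of Type B: 2/4 = 1/2
Expected count = 1/2 × 124 = 62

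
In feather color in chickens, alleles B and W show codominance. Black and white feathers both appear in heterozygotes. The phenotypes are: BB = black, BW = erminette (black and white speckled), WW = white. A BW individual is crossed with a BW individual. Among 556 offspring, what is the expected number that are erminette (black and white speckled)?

Punnett square for BW × BW:
Offspring genotypes: 1 BB, 2 BW, 1 WW
Phenotype counts: 1 black, 2 erminette (black and white speckled), 1 white
erminette (black and white speckled): 2 out of 4 → fraction 1/2
Expected count = 1/2 × 556 = 278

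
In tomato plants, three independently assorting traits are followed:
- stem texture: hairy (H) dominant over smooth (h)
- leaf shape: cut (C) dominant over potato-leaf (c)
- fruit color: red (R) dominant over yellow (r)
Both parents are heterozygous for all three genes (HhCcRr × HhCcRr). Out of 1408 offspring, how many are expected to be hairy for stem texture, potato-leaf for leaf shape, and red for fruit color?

Trihybrid cross: HhCcRr × HhCcRr
Each trait segregates independently with a 3:1 phenotypic ratio, so each gene contributes 3/4 (dominant) or 1/4 (recessive).
Target: hairy (stem texture), potato-leaf (leaf shape), red (fruit color)
Probability = product of independent per-trait probabilities
= 3/4 × 1/4 × 3/4 = 9/64
Expected count = 9/64 × 1408 = 198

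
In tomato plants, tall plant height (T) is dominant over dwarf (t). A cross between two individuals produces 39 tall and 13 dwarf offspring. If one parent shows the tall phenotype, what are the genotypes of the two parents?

Observed offspring: 39 tall, 13 dwarf
The observed ratio simplifies to 3:1. Dwarf (tt) offspring appear, so each parent must contribute one t allele. The parent stated to show tall carries T, so it is Tt. The other parent is then either Tt or tt: Tt × tt would give a 1:1 split, whereas Tt × Tt gives 3:1 — matching the data. So both parents are heterozygous (Tt × Tt).
Parent genotypes: Tt × Tt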